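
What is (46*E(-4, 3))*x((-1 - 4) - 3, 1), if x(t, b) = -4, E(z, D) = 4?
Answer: -736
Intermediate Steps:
(46*E(-4, 3))*x((-1 - 4) - 3, 1) = (46*4)*(-4) = 184*(-4) = -736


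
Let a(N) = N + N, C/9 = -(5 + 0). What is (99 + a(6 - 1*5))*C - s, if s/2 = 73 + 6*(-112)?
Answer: -3347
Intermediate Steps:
C = -45 (C = 9*(-(5 + 0)) = 9*(-1*5) = 9*(-5) = -45)
a(N) = 2*N
s = -1198 (s = 2*(73 + 6*(-112)) = 2*(73 - 672) = 2*(-599) = -1198)
(99 + a(6 - 1*5))*C - s = (99 + 2*(6 - 1*5))*(-45) - 1*(-1198) = (99 + 2*(6 - 5))*(-45) + 1198 = (99 + 2*1)*(-45) + 1198 = (99 + 2)*(-45) + 1198 = 101*(-45) + 1198 = -4545 + 1198 = -3347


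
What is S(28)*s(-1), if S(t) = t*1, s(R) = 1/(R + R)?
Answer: -14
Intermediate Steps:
s(R) = 1/(2*R)
S(t) = t
S(28)*s(-1) = 28*((½)/(-1)) = 28*((½)*(-1)) = 28*(-½) = -14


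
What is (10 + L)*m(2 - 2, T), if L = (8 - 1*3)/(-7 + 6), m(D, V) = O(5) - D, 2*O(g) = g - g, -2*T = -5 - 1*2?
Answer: 0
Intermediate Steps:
T = 7/2 (T = -(-5 - 1*2)/2 = -(-5 - 2)/2 = -1/2*(-7) = 7/2 ≈ 3.5000)
O(g) = 0 (O(g) = (g - g)/2 = (1/2)*0 = 0)
m(D, V) = -D (m(D, V) = 0 - D = -D)
L = -5 (L = (8 - 3)/(-1) = 5*(-1) = -5)
(10 + L)*m(2 - 2, T) = (10 - 5)*(-(2 - 2)) = 5*(-1*0) = 5*0 = 0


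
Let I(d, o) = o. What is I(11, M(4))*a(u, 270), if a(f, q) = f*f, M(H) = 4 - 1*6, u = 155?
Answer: -48050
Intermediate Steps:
M(H) = -2 (M(H) = 4 - 6 = -2)
a(f, q) = f²
I(11, M(4))*a(u, 270) = -2*155² = -2*24025 = -48050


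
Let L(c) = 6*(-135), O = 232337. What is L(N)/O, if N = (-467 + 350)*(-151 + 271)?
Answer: -810/232337 ≈ -0.0034863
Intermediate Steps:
N = -14040 (N = -117*120 = -14040)
L(c) = -810
L(N)/O = -810/232337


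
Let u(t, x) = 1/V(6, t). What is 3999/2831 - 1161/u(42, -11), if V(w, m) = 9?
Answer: -29577120/2831 ≈ -10448.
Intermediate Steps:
u(t, x) = ⅑ (u(t, x) = 1/9 = ⅑)
3999/2831 - 1161/u(42, -11) = 3999/2831 - 1161/⅑ = 3999*(1/2831) - 1161*9 = 3999/2831 - 10449 = -29577120/2831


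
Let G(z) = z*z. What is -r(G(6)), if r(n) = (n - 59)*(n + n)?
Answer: 1656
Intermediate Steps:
G(z) = z**2
r(n) = 2*n*(-59 + n) (r(n) = (-59 + n)*(2*n) = 2*n*(-59 + n))
-r(G(6)) = -2*6**2*(-59 + 6**2) = -2*36*(-59 + 36) = -2*36*(-23) = -1*(-1656) = 1656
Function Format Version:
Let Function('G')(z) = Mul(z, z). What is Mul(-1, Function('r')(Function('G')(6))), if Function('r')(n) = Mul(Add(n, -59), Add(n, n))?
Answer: 1656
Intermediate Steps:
Function('G')(z) = Pow(z, 2)
Function('r')(n) = Mul(2, n, Add(-59, n)) (Function('r')(n) = Mul(Add(-59, n), Mul(2, n)) = Mul(2, n, Add(-59, n)))
Mul(-1, Function('r')(Function('G')(6))) = Mul(-1, Mul(2, Pow(6, 2), Add(-59, Pow(6, 2)))) = Mul(-1, Mul(2, 36, Add(-59, 36))) = Mul(-1, Mul(2, 36, -23)) = Mul(-1, -1656) = 1656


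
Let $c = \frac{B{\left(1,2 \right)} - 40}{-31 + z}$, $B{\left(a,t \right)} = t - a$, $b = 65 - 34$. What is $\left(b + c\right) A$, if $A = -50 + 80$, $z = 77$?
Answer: $\frac{20805}{23} \approx 904.57$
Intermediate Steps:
$b = 31$
$A = 30$
$c = - \frac{39}{46}$ ($c = \frac{\left(2 - 1\right) - 40}{-31 + 77} = \frac{\left(2 - 1\right) - 40}{46} = \left(1 - 40\right) \frac{1}{46} = \left(-39\right) \frac{1}{46} = - \frac{39}{46} \approx -0.84783$)
$\left(b + c\right) A = \left(31 - \frac{39}{46}\right) 30 = \frac{1387}{46} \cdot 30 = \frac{20805}{23}$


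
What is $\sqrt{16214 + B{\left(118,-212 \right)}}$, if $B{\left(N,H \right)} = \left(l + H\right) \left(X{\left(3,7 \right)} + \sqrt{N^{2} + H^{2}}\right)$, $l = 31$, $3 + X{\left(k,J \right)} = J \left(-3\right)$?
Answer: $\sqrt{20558 - 362 \sqrt{14717}} \approx 152.83 i$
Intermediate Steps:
$X{\left(k,J \right)} = -3 - 3 J$ ($X{\left(k,J \right)} = -3 + J \left(-3\right) = -3 - 3 J$)
$B{\left(N,H \right)} = \left(-24 + \sqrt{H^{2} + N^{2}}\right) \left(31 + H\right)$ ($B{\left(N,H \right)} = \left(31 + H\right) \left(\left(-3 - 21\right) + \sqrt{N^{2} + H^{2}}\right) = \left(31 + H\right) \left(\left(-3 - 21\right) + \sqrt{H^{2} + N^{2}}\right) = \left(31 + H\right) \left(-24 + \sqrt{H^{2} + N^{2}}\right) = \left(-24 + \sqrt{H^{2} + N^{2}}\right) \left(31 + H\right)$)
$\sqrt{16214 + B{\left(118,-212 \right)}} = \sqrt{16214 - \left(-4344 + 181 \sqrt{\left(-212\right)^{2} + 118^{2}}\right)} = \sqrt{16214 + \left(-744 + 5088 + 31 \sqrt{44944 + 13924} - 212 \sqrt{44944 + 13924}\right)} = \sqrt{16214 + \left(-744 + 5088 + 31 \sqrt{58868} - 212 \sqrt{58868}\right)} = \sqrt{16214 + \left(-744 + 5088 + 31 \cdot 2 \sqrt{14717} - 212 \cdot 2 \sqrt{14717}\right)} = \sqrt{16214 + \left(-744 + 5088 + 62 \sqrt{14717} - 424 \sqrt{14717}\right)} = \sqrt{16214 + \left(4344 - 362 \sqrt{14717}\right)} = \sqrt{20558 - 362 \sqrt{14717}}$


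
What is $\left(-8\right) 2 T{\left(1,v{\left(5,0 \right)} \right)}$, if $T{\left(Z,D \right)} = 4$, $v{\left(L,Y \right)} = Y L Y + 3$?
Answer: $-64$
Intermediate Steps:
$v{\left(L,Y \right)} = 3 + L Y^{2}$ ($v{\left(L,Y \right)} = L Y Y + 3 = L Y^{2} + 3 = 3 + L Y^{2}$)
$\left(-8\right) 2 T{\left(1,v{\left(5,0 \right)} \right)} = \left(-8\right) 2 \cdot 4 = \left(-16\right) 4 = -64$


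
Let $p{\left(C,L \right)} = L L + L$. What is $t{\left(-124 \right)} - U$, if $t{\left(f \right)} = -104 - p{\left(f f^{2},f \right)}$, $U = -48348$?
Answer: $32992$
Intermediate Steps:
$p{\left(C,L \right)} = L + L^{2}$ ($p{\left(C,L \right)} = L^{2} + L = L + L^{2}$)
$t{\left(f \right)} = -104 - f \left(1 + f\right)$
$t{\left(-124 \right)} - U = \left(-104 - - 124 \left(1 - 124\right)\right) - -48348 = \left(-104 - \left(-124\right) \left(-123\right)\right) + 48348 = \left(-104 - 15252\right) + 48348 = -15356 + 48348 = 32992$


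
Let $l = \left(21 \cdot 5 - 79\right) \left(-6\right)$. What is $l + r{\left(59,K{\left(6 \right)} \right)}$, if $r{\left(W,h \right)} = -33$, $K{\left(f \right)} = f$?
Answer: $-189$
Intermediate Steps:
$l = -156$ ($l = \left(105 - 79\right) \left(-6\right) = 26 \left(-6\right) = -156$)
$l + r{\left(59,K{\left(6 \right)} \right)} = -156 - 33 = -189$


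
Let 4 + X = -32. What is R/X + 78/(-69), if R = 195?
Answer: -1807/276 ≈ -6.5471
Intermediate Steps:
X = -36 (X = -4 - 32 = -36)
R/X + 78/(-69) = 195/(-36) + 78/(-69) = 195*(-1/36) + 78*(-1/69) = -65/12 - 26/23 = -1807/276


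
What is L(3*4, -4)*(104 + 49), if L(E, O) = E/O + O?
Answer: -1071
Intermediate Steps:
L(E, O) = O + E/O (L(E, O) = E/O + O = O + E/O)
L(3*4, -4)*(104 + 49) = (-4 + (3*4)/(-4))*(104 + 49) = (-4 + 12*(-¼))*153 = (-4 - 3)*153 = -7*153 = -1071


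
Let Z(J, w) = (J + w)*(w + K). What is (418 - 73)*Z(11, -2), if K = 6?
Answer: 12420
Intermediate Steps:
Z(J, w) = (6 + w)*(J + w) (Z(J, w) = (J + w)*(w + 6) = (J + w)*(6 + w) = (6 + w)*(J + w))
(418 - 73)*Z(11, -2) = (418 - 73)*((-2)² + 6*11 + 6*(-2) + 11*(-2)) = 345*(4 + 66 - 12 - 22) = 345*36 = 12420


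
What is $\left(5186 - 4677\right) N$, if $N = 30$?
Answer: $15270$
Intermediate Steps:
$\left(5186 - 4677\right) N = \left(5186 - 4677\right) 30 = 509 \cdot 30 = 15270$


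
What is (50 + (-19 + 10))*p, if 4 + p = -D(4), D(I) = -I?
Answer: 0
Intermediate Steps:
p = 0 (p = -4 - (-1)*4 = -4 - 1*(-4) = -4 + 4 = 0)
(50 + (-19 + 10))*p = (50 + (-19 + 10))*0 = (50 - 9)*0 = 41*0 = 0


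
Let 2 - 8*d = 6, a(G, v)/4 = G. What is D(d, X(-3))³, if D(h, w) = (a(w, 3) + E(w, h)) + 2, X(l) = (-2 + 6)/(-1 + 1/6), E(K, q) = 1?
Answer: -531441/125 ≈ -4251.5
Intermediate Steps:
a(G, v) = 4*G
d = -½ (d = ¼ - ⅛*6 = ¼ - ¾ = -½ ≈ -0.50000)
X(l) = -24/5 (X(l) = 4/(-1 + ⅙) = 4/(-⅚) = 4*(-6/5) = -24/5)
D(h, w) = 3 + 4*w (D(h, w) = (4*w + 1) + 2 = (1 + 4*w) + 2 = 3 + 4*w)
D(d, X(-3))³ = (3 + 4*(-24/5))³ = (3 - 96/5)³ = (-81/5)³ = -531441/125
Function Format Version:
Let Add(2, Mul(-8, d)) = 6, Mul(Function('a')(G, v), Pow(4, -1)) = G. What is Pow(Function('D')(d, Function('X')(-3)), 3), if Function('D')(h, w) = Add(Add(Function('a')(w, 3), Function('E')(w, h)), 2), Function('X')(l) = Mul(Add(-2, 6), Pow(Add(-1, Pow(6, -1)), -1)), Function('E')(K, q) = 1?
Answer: Rational(-531441, 125) ≈ -4251.5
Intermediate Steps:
Function('a')(G, v) = Mul(4, G)
d = Rational(-1, 2) (d = Add(Rational(1, 4), Mul(Rational(-1, 8), 6)) = Add(Rational(1, 4), Rational(-3, 4)) = Rational(-1, 2) ≈ -0.50000)
Function('X')(l) = Rational(-24, 5) (Function('X')(l) = Mul(4, Pow(Add(-1, Rational(1, 6)), -1)) = Mul(4, Pow(Rational(-5, 6), -1)) = Mul(4, Rational(-6, 5)) = Rational(-24, 5))
Function('D')(h, w) = Add(3, Mul(4, w)) (Function('D')(h, w) = Add(Add(Mul(4, w), 1), 2) = Add(Add(1, Mul(4, w)), 2) = Add(3, Mul(4, w)))
Pow(Function('D')(d, Function('X')(-3)), 3) = Pow(Add(3, Mul(4, Rational(-24, 5))), 3) = Pow(Add(3, Rational(-96, 5)), 3) = Pow(Rational(-81, 5), 3) = Rational(-531441, 125)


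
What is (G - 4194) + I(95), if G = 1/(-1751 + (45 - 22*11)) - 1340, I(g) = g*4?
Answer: -10039993/1948 ≈ -5154.0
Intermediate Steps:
I(g) = 4*g
G = -2610321/1948 (G = 1/(-1751 + (45 - 242)) - 1340 = 1/(-1751 - 197) - 1340 = 1/(-1948) - 1340 = -1/1948 - 1340 = -2610321/1948 ≈ -1340.0)
(G - 4194) + I(95) = (-2610321/1948 - 4194) + 4*95 = -10780233/1948 + 380 = -10039993/1948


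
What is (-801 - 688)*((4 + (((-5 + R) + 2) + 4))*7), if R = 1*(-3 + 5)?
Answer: -72961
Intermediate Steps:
R = 2 (R = 1*2 = 2)
(-801 - 688)*((4 + (((-5 + R) + 2) + 4))*7) = (-801 - 688)*((4 + (((-5 + 2) + 2) + 4))*7) = -1489*(4 + ((-3 + 2) + 4))*7 = -1489*(4 + (-1 + 4))*7 = -1489*(4 + 3)*7 = -10423*7 = -1489*49 = -72961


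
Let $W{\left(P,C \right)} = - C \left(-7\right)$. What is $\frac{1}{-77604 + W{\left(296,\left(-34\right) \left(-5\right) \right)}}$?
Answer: $- \frac{1}{76414} \approx -1.3087 \cdot 10^{-5}$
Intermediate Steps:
$W{\left(P,C \right)} = 7 C$ ($W{\left(P,C \right)} = - \left(-7\right) C = 7 C$)
$\frac{1}{-77604 + W{\left(296,\left(-34\right) \left(-5\right) \right)}} = \frac{1}{-77604 + 7 \left(\left(-34\right) \left(-5\right)\right)} = \frac{1}{-77604 + 7 \cdot 170} = \frac{1}{-77604 + 1190} = \frac{1}{-76414} = - \frac{1}{76414}$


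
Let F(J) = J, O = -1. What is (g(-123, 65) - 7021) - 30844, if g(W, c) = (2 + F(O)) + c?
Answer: -37799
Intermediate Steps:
g(W, c) = 1 + c (g(W, c) = (2 - 1) + c = 1 + c)
(g(-123, 65) - 7021) - 30844 = ((1 + 65) - 7021) - 30844 = (66 - 7021) - 30844 = -6955 - 30844 = -37799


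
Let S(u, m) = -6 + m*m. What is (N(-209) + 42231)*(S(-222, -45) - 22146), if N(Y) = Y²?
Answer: -1729150824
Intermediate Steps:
S(u, m) = -6 + m²
(N(-209) + 42231)*(S(-222, -45) - 22146) = ((-209)² + 42231)*((-6 + (-45)²) - 22146) = (43681 + 42231)*((-6 + 2025) - 22146) = 85912*(2019 - 22146) = 85912*(-20127) = -1729150824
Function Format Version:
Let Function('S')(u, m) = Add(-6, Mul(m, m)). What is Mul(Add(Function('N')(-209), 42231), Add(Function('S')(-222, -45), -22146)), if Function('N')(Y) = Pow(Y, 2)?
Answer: -1729150824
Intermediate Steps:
Function('S')(u, m) = Add(-6, Pow(m, 2))
Mul(Add(Function('N')(-209), 42231), Add(Function('S')(-222, -45), -22146)) = Mul(Add(Pow(-209, 2), 42231), Add(Add(-6, Pow(-45, 2)), -22146)) = Mul(Add(43681, 42231), Add(Add(-6, 2025), -22146)) = Mul(85912, Add(2019, -22146)) = Mul(85912, -20127) = -1729150824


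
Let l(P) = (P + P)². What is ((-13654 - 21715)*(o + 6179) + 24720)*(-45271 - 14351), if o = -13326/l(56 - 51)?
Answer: 318690110391333/25 ≈ 1.2748e+13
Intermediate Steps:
l(P) = 4*P² (l(P) = (2*P)² = 4*P²)
o = -6663/50 (o = -13326*1/(4*(56 - 51)²) = -13326/(4*5²) = -13326/(4*25) = -13326/100 = -13326*1/100 = -6663/50 ≈ -133.26)
((-13654 - 21715)*(o + 6179) + 24720)*(-45271 - 14351) = ((-13654 - 21715)*(-6663/50 + 6179) + 24720)*(-45271 - 14351) = (-35369*302287/50 + 24720)*(-59622) = (-10691588903/50 + 24720)*(-59622) = -10690352903/50*(-59622) = 318690110391333/25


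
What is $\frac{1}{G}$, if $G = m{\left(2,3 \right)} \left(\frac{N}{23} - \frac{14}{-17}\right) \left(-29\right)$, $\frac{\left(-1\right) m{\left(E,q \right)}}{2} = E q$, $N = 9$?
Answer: $\frac{391}{165300} \approx 0.0023654$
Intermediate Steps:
$m{\left(E,q \right)} = - 2 E q$
$G = \frac{165300}{391}$ ($G = \left(-2\right) 2 \cdot 3 \left(\frac{9}{23} - \frac{14}{-17}\right) \left(-29\right) = - 12 \left(9 \cdot \frac{1}{23} - - \frac{14}{17}\right) \left(-29\right) = - 12 \left(\frac{9}{23} + \frac{14}{17}\right) \left(-29\right) = \left(-12\right) \frac{475}{391} \left(-29\right) = \left(- \frac{5700}{391}\right) \left(-29\right) = \frac{165300}{391} \approx 422.76$)
$\frac{1}{G} = \frac{1}{\frac{165300}{391}} = \frac{391}{165300}$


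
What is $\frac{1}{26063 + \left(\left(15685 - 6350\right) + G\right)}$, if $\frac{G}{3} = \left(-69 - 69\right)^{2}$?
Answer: $\frac{1}{92530} \approx 1.0807 \cdot 10^{-5}$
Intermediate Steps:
$G = 57132$ ($G = 3 \left(-69 - 69\right)^{2} = 3 \left(-138\right)^{2} = 3 \cdot 19044 = 57132$)
$\frac{1}{26063 + \left(\left(15685 - 6350\right) + G\right)} = \frac{1}{26063 + \left(\left(15685 - 6350\right) + 57132\right)} = \frac{1}{26063 + \left(9335 + 57132\right)} = \frac{1}{26063 + 66467} = \frac{1}{92530}$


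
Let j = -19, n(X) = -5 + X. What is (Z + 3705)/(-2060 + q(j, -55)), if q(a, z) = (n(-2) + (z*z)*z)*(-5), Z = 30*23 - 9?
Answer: 2193/414925 ≈ 0.0052853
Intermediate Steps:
Z = 681 (Z = 690 - 9 = 681)
q(a, z) = 35 - 5*z³ (q(a, z) = ((-5 - 2) + (z*z)*z)*(-5) = (-7 + z²*z)*(-5) = (-7 + z³)*(-5) = 35 - 5*z³)
(Z + 3705)/(-2060 + q(j, -55)) = (681 + 3705)/(-2060 + (35 - 5*(-55)³)) = 4386/(-2060 + (35 - 5*(-166375))) = 4386/(-2060 + (35 + 831875)) = 4386/(-2060 + 831910) = 4386/829850 = 4386*(1/829850) = 2193/414925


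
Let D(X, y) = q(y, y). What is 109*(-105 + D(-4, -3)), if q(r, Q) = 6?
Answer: -10791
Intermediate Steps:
D(X, y) = 6
109*(-105 + D(-4, -3)) = 109*(-105 + 6) = 109*(-99) = -10791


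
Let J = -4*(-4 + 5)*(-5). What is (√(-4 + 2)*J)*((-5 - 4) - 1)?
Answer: -200*I*√2 ≈ -282.84*I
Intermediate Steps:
J = 20 (J = -4*(-5) = 20)
(√(-4 + 2)*J)*((-5 - 4) - 1) = (√(-4 + 2)*20)*((-5 - 4) - 1) = (√(-2)*20)*(-9 - 1) = ((I*√2)*20)*(-10) = (20*I*√2)*(-10) = -200*I*√2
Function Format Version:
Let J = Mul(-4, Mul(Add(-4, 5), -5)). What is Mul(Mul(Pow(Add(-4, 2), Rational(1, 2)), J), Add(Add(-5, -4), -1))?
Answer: Mul(-200, I, Pow(2, Rational(1, 2))) ≈ Mul(-282.84, I)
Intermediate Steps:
J = 20 (J = Mul(-4, Mul(1, -5)) = Mul(-4, -5) = 20)
Mul(Mul(Pow(Add(-4, 2), Rational(1, 2)), J), Add(Add(-5, -4), -1)) = Mul(Mul(Pow(Add(-4, 2), Rational(1, 2)), 20), Add(Add(-5, -4), -1)) = Mul(Mul(Pow(-2, Rational(1, 2)), 20), Add(-9, -1)) = Mul(Mul(Mul(I, Pow(2, Rational(1, 2))), 20), -10) = Mul(Mul(20, I, Pow(2, Rational(1, 2))), -10) = Mul(-200, I, Pow(2, Rational(1, 2)))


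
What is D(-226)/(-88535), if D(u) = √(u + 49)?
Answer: -I*√177/88535 ≈ -0.00015027*I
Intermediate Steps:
D(u) = √(49 + u)
D(-226)/(-88535) = √(49 - 226)/(-88535) = √(-177)*(-1/88535) = (I*√177)*(-1/88535) = -I*√177/88535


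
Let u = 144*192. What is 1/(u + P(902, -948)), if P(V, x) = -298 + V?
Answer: 1/28252 ≈ 3.5396e-5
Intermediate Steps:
u = 27648
1/(u + P(902, -948)) = 1/(27648 + (-298 + 902)) = 1/(27648 + 604) = 1/28252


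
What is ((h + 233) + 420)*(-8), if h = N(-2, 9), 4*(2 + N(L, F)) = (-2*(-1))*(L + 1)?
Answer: -5204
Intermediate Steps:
N(L, F) = -3/2 + L/2 (N(L, F) = -2 + ((-2*(-1))*(L + 1))/4 = -2 + (2*(1 + L))/4 = -2 + (2 + 2*L)/4 = -2 + (½ + L/2) = -3/2 + L/2)
h = -5/2 (h = -3/2 + (½)*(-2) = -3/2 - 1 = -5/2 ≈ -2.5000)
((h + 233) + 420)*(-8) = ((-5/2 + 233) + 420)*(-8) = (461/2 + 420)*(-8) = (1301/2)*(-8) = -5204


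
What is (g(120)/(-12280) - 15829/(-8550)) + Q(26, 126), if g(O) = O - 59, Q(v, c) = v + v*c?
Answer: 34688404657/10499400 ≈ 3303.8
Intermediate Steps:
Q(v, c) = v + c*v
g(O) = -59 + O
(g(120)/(-12280) - 15829/(-8550)) + Q(26, 126) = ((-59 + 120)/(-12280) - 15829/(-8550)) + 26*(1 + 126) = (61*(-1/12280) - 15829*(-1/8550)) + 26*127 = (-61/12280 + 15829/8550) + 3302 = 19385857/10499400 + 3302 = 34688404657/10499400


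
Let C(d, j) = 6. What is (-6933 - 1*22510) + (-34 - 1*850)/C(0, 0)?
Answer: -88771/3 ≈ -29590.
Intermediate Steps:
(-6933 - 1*22510) + (-34 - 1*850)/C(0, 0) = (-6933 - 1*22510) + (-34 - 1*850)/6 = (-6933 - 22510) + (-34 - 850)*(⅙) = -29443 - 884*⅙ = -29443 - 442/3 = -88771/3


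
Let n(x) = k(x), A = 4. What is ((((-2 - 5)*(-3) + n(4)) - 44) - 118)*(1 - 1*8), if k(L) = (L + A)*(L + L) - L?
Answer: 567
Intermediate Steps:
k(L) = -L + 2*L*(4 + L) (k(L) = (L + 4)*(L + L) - L = (4 + L)*(2*L) - L = 2*L*(4 + L) - L = -L + 2*L*(4 + L))
n(x) = x*(7 + 2*x)
((((-2 - 5)*(-3) + n(4)) - 44) - 118)*(1 - 1*8) = ((((-2 - 5)*(-3) + 4*(7 + 2*4)) - 44) - 118)*(1 - 1*8) = (((-7*(-3) + 4*(7 + 8)) - 44) - 118)*(1 - 8) = (((21 + 4*15) - 44) - 118)*(-7) = (((21 + 60) - 44) - 118)*(-7) = ((81 - 44) - 118)*(-7) = (37 - 118)*(-7) = -81*(-7) = 567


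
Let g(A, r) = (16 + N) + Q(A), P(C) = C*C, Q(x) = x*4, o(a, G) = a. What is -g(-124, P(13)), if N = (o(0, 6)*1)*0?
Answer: 480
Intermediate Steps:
Q(x) = 4*x
N = 0 (N = (0*1)*0 = 0*0 = 0)
P(C) = C²
g(A, r) = 16 + 4*A (g(A, r) = (16 + 0) + 4*A = 16 + 4*A)
-g(-124, P(13)) = -(16 + 4*(-124)) = -(16 - 496) = -1*(-480) = 480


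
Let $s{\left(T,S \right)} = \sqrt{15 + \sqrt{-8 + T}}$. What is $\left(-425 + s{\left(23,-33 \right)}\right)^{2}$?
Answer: $\left(425 - \sqrt{15 + \sqrt{15}}\right)^{2} \approx 1.7695 \cdot 10^{5}$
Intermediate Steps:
$\left(-425 + s{\left(23,-33 \right)}\right)^{2} = \left(-425 + \sqrt{15 + \sqrt{-8 + 23}}\right)^{2} = \left(-425 + \sqrt{15 + \sqrt{15}}\right)^{2}$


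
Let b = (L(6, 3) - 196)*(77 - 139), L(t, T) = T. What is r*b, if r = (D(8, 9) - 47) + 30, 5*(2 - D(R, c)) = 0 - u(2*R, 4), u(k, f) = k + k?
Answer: -514538/5 ≈ -1.0291e+5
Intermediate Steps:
u(k, f) = 2*k
D(R, c) = 2 + 4*R/5 (D(R, c) = 2 - (0 - 2*2*R)/5 = 2 - (0 - 4*R)/5 = 2 - (-4)*R/5 = 2 + 4*R/5)
b = 11966 (b = (3 - 196)*(77 - 139) = -193*(-62) = 11966)
r = -43/5 (r = ((2 + (4/5)*8) - 47) + 30 = ((2 + 32/5) - 47) + 30 = (42/5 - 47) + 30 = -193/5 + 30 = -43/5 ≈ -8.6000)
r*b = -43/5*11966 = -514538/5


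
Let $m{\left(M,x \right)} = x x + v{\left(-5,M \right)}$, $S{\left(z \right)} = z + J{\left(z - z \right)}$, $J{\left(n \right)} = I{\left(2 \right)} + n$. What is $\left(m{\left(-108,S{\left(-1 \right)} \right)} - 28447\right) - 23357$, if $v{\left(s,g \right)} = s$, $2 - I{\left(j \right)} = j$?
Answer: $-51808$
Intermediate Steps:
$I{\left(j \right)} = 2 - j$
$J{\left(n \right)} = n$ ($J{\left(n \right)} = \left(2 - 2\right) + n = 0 + n = n$)
$S{\left(z \right)} = z$ ($S{\left(z \right)} = z + \left(z - z\right) = z + 0 = z$)
$m{\left(M,x \right)} = -5 + x^{2}$ ($m{\left(M,x \right)} = x x - 5 = x^{2} - 5 = -5 + x^{2}$)
$\left(m{\left(-108,S{\left(-1 \right)} \right)} - 28447\right) - 23357 = \left(\left(-5 + \left(-1\right)^{2}\right) - 28447\right) - 23357 = \left(\left(-5 + 1\right) - 28447\right) - 23357 = \left(-4 - 28447\right) - 23357 = -28451 - 23357 = -51808$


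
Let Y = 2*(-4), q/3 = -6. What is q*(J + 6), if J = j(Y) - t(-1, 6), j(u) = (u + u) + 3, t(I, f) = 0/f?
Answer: 126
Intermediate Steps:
q = -18 (q = 3*(-6) = -18)
t(I, f) = 0
Y = -8
j(u) = 3 + 2*u (j(u) = 2*u + 3 = 3 + 2*u)
J = -13 (J = (3 + 2*(-8)) - 1*0 = (3 - 16) + 0 = -13 + 0 = -13)
q*(J + 6) = -18*(-13 + 6) = -18*(-7) = 126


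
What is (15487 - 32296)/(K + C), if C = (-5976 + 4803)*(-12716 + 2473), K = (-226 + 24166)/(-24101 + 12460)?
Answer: -9317789/6660335479 ≈ -0.0013990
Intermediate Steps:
K = -3420/1663 (K = 23940/(-11641) = 23940*(-1/11641) = -3420/1663 ≈ -2.0565)
C = 12015039 (C = -1173*(-10243) = 12015039)
(15487 - 32296)/(K + C) = (15487 - 32296)/(-3420/1663 + 12015039) = -16809/19981006437/1663 = -16809*1663/19981006437 = -9317789/6660335479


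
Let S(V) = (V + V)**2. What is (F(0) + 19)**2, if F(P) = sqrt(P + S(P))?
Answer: 361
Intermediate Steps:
S(V) = 4*V**2 (S(V) = (2*V)**2 = 4*V**2)
F(P) = sqrt(P + 4*P**2)
(F(0) + 19)**2 = (sqrt(0*(1 + 4*0)) + 19)**2 = (sqrt(0*(1 + 0)) + 19)**2 = (sqrt(0*1) + 19)**2 = (sqrt(0) + 19)**2 = (0 + 19)**2 = 19**2 = 361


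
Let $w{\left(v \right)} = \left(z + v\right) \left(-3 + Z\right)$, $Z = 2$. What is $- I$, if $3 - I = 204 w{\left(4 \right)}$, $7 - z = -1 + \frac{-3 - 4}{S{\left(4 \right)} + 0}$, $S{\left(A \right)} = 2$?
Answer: $-3165$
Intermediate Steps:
$z = \frac{23}{2}$ ($z = 7 - \left(-1 + \frac{-3 - 4}{2 + 0}\right) = 7 - \left(-1 - \frac{7}{2}\right) = 7 - - \frac{9}{2} = 7 + \frac{9}{2} = \frac{23}{2} \approx 11.5$)
$w{\left(v \right)} = - \frac{23}{2} - v$ ($w{\left(v \right)} = \left(\frac{23}{2} + v\right) \left(-3 + 2\right) = \left(\frac{23}{2} + v\right) \left(-1\right) = - \frac{23}{2} - v$)
$I = 3165$ ($I = 3 - 204 \left(- \frac{23}{2} - 4\right) = 3 - 204 \left(- \frac{31}{2}\right) = 3 - -3162 = 3 + 3162 = 3165$)
$- I = \left(-1\right) 3165 = -3165$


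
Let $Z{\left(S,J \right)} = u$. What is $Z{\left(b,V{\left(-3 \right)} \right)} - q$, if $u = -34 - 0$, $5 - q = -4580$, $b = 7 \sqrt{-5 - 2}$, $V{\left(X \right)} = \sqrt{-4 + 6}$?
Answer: $-4619$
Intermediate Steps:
$V{\left(X \right)} = \sqrt{2}$
$b = 7 i \sqrt{7}$ ($b = 7 \sqrt{-7} = 7 i \sqrt{7} \approx 18.52 i$)
$q = 4585$ ($q = 5 - -4580 = 5 + 4580 = 4585$)
$u = -34$ ($u = -34 + 0 = -34$)
$Z{\left(S,J \right)} = -34$
$Z{\left(b,V{\left(-3 \right)} \right)} - q = -34 - 4585 = -4619$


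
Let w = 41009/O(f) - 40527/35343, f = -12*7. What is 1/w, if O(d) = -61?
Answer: -79849/53772342 ≈ -0.0014849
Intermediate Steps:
f = -84
w = -53772342/79849 (w = 41009/(-61) - 40527/35343 = 41009*(-1/61) - 40527*1/35343 = -41009/61 - 1501/1309 = -53772342/79849 ≈ -673.43)
1/w = 1/(-53772342/79849) = -79849/53772342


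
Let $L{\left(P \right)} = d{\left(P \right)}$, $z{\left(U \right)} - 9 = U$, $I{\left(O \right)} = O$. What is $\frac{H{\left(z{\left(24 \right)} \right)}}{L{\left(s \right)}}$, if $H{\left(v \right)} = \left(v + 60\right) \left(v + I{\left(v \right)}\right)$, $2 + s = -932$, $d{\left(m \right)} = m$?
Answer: $- \frac{3069}{467} \approx -6.5717$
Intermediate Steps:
$s = -934$ ($s = -2 - 932 = -934$)
$z{\left(U \right)} = 9 + U$
$H{\left(v \right)} = 2 v \left(60 + v\right)$ ($H{\left(v \right)} = \left(v + 60\right) \left(v + v\right) = \left(60 + v\right) 2 v = 2 v \left(60 + v\right)$)
$L{\left(P \right)} = P$
$\frac{H{\left(z{\left(24 \right)} \right)}}{L{\left(s \right)}} = \frac{2 \left(9 + 24\right) \left(60 + \left(9 + 24\right)\right)}{-934} = 2 \cdot 33 \left(60 + 33\right) \left(- \frac{1}{934}\right) = 2 \cdot 33 \cdot 93 \left(- \frac{1}{934}\right) = 6138 \left(- \frac{1}{934}\right) = - \frac{3069}{467}$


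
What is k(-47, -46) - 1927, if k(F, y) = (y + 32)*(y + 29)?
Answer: -1689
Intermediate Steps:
k(F, y) = (29 + y)*(32 + y) (k(F, y) = (32 + y)*(29 + y) = (29 + y)*(32 + y))
k(-47, -46) - 1927 = (928 + (-46)² + 61*(-46)) - 1927 = (928 + 2116 - 2806) - 1927 = 238 - 1927 = -1689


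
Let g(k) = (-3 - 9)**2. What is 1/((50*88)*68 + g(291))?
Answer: 1/299344 ≈ 3.3406e-6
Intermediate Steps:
g(k) = 144 (g(k) = (-12)**2 = 144)
1/((50*88)*68 + g(291)) = 1/((50*88)*68 + 144) = 1/(4400*68 + 144) = 1/(299200 + 144) = 1/299344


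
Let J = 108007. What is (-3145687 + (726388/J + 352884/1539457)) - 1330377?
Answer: -744243548782151232/166272132199 ≈ -4.4761e+6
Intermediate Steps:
(-3145687 + (726388/J + 352884/1539457)) - 1330377 = (-3145687 + (726388/108007 + 352884/1539457)) - 1330377 = (-3145687 + 1156357033504/166272132199) - 1330377 = -523038928363642209/166272132199 - 1330377 = -744243548782151232/166272132199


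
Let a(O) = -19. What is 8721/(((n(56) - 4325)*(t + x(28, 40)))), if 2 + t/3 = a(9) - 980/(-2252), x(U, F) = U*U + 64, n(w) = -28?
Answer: -1636641/642343190 ≈ -0.0025479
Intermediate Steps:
x(U, F) = 64 + U**2 (x(U, F) = U**2 + 64 = 64 + U**2)
t = -34734/563 (t = -6 + 3*(-19 - 980/(-2252)) = -6 + 3*(-19 - 980*(-1)/2252) = -6 + 3*(-19 - 1*(-245/563)) = -6 + 3*(-19 + 245/563) = -6 + 3*(-10452/563) = -6 - 31356/563 = -34734/563 ≈ -61.695)
8721/(((n(56) - 4325)*(t + x(28, 40)))) = 8721/(((-28 - 4325)*(-34734/563 + (64 + 28**2)))) = 8721/((-4353*(-34734/563 + (64 + 784)))) = 8721/((-4353*(-34734/563 + 848))) = 8721/((-4353*442690/563)) = 8721/(-1927029570/563) = 8721*(-563/1927029570) = -1636641/642343190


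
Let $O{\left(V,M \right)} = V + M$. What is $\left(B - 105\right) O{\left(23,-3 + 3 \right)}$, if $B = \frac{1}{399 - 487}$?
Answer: $- \frac{212543}{88} \approx -2415.3$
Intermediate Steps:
$B = - \frac{1}{88}$ ($B = \frac{1}{-88} = - \frac{1}{88} \approx -0.011364$)
$O{\left(V,M \right)} = M + V$
$\left(B - 105\right) O{\left(23,-3 + 3 \right)} = \left(- \frac{1}{88} - 105\right) \left(\left(-3 + 3\right) + 23\right) = - \frac{9241 \left(0 + 23\right)}{88} = \left(- \frac{9241}{88}\right) 23 = - \frac{212543}{88}$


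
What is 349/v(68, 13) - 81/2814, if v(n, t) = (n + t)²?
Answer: 150215/6154218 ≈ 0.024408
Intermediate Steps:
349/v(68, 13) - 81/2814 = 349/((68 + 13)²) - 81/2814 = 349/(81²) - 81*1/2814 = 349/6561 - 27/938 = 150215/6154218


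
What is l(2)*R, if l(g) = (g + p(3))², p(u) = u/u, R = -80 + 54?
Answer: -234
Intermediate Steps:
R = -26
p(u) = 1
l(g) = (1 + g)² (l(g) = (g + 1)² = (1 + g)²)
l(2)*R = (1 + 2)²*(-26) = 3²*(-26) = 9*(-26) = -234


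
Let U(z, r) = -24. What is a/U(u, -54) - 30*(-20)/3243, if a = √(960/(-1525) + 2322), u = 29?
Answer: 200/1081 - √215945490/7320 ≈ -1.8225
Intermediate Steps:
a = √215945490/305 (a = √(960*(-1/1525) + 2322) = √(-192/305 + 2322) = √(708018/305) = √215945490/305 ≈ 48.181)
a/U(u, -54) - 30*(-20)/3243 = (√215945490/305)/(-24) - 30*(-20)/3243 = (√215945490/305)*(-1/24) + 600*(1/3243) = -√215945490/7320 + 200/1081 = 200/1081 - √215945490/7320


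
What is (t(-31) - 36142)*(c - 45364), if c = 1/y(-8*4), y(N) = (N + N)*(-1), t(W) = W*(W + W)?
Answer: 24837688725/16 ≈ 1.5524e+9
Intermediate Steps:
t(W) = 2*W² (t(W) = W*(2*W) = 2*W²)
y(N) = -2*N (y(N) = (2*N)*(-1) = -2*N)
c = 1/64 (c = 1/(-(-16)*4) = 1/(-2*(-32)) = 1/64 ≈ 0.015625)
(t(-31) - 36142)*(c - 45364) = (2*(-31)² - 36142)*(1/64 - 45364) = (2*961 - 36142)*(-2903295/64) = (1922 - 36142)*(-2903295/64) = -34220*(-2903295/64) = 24837688725/16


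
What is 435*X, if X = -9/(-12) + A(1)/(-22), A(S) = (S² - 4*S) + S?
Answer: 16095/44 ≈ 365.80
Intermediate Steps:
A(S) = S² - 3*S
X = 37/44 (X = -9/(-12) + (1*(-3 + 1))/(-22) = -9*(-1/12) + (1*(-2))*(-1/22) = ¾ - 2*(-1/22) = ¾ + 1/11 = 37/44 ≈ 0.84091)
435*X = 435*(37/44) = 16095/44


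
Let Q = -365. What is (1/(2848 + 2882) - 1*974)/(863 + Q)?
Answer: -5581019/2853540 ≈ -1.9558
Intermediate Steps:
(1/(2848 + 2882) - 1*974)/(863 + Q) = (1/(2848 + 2882) - 1*974)/(863 - 365) = (1/5730 - 974)/498 = (1/5730 - 974)*(1/498) = -5581019/5730*1/498 = -5581019/2853540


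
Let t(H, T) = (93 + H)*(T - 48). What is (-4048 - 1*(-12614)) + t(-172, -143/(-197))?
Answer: 2423229/197 ≈ 12301.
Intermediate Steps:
t(H, T) = (-48 + T)*(93 + H) (t(H, T) = (93 + H)*(-48 + T) = (-48 + T)*(93 + H))
(-4048 - 1*(-12614)) + t(-172, -143/(-197)) = (-4048 - 1*(-12614)) + (-4464 - 48*(-172) + 93*(-143/(-197)) - (-24596)/(-197)) = (-4048 + 12614) + (-4464 + 8256 + 93*(-143*(-1/197)) - (-24596)*(-1)/197) = 8566 + (-4464 + 8256 + 93*(143/197) - 172*143/197) = 8566 + (-4464 + 8256 + 13299/197 - 24596/197) = 8566 + 735727/197 = 2423229/197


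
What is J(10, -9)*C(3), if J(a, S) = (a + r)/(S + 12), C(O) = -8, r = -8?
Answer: -16/3 ≈ -5.3333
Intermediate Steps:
J(a, S) = (-8 + a)/(12 + S) (J(a, S) = (a - 8)/(S + 12) = (-8 + a)/(12 + S))
J(10, -9)*C(3) = ((-8 + 10)/(12 - 9))*(-8) = (2/3)*(-8) = ((⅓)*2)*(-8) = (⅔)*(-8) = -16/3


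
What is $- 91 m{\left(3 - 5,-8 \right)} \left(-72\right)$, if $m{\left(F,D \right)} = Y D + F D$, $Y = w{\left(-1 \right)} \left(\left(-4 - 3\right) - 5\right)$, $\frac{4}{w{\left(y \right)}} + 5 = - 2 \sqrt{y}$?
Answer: $- \frac{9539712}{29} + \frac{5031936 i}{29} \approx -3.2896 \cdot 10^{5} + 1.7352 \cdot 10^{5} i$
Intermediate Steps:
$w{\left(y \right)} = \frac{4}{-5 - 2 \sqrt{y}}$
$Y = \frac{48 \left(5 - 2 i\right)}{29}$ ($Y = - \frac{4}{5 + 2 \sqrt{-1}} \left(\left(-4 - 3\right) - 5\right) = - \frac{4}{5 + 2 i} \left(-7 - 5\right) = - 4 \frac{5 - 2 i}{29} \left(-12\right) = - \frac{4 \left(5 - 2 i\right)}{29} \left(-12\right) = \frac{48 \left(5 - 2 i\right)}{29} \approx 8.2759 - 3.3103 i$)
$m{\left(F,D \right)} = D F + D \left(\frac{240}{29} - \frac{96 i}{29}\right)$ ($m{\left(F,D \right)} = \left(\frac{240}{29} - \frac{96 i}{29}\right) D + F D = D \left(\frac{240}{29} - \frac{96 i}{29}\right) + D F = D F + D \left(\frac{240}{29} - \frac{96 i}{29}\right)$)
$- 91 m{\left(3 - 5,-8 \right)} \left(-72\right) = - 91 \cdot \frac{1}{29} \left(-8\right) \left(240 - 96 i + 29 \left(3 - 5\right)\right) \left(-72\right) = - 91 \cdot \frac{1}{29} \left(-8\right) \left(240 - 96 i + 29 \left(-2\right)\right) \left(-72\right) = - 91 \cdot \frac{1}{29} \left(-8\right) \left(240 - 96 i - 58\right) \left(-72\right) = - 91 \cdot \frac{1}{29} \left(-8\right) \left(182 - 96 i\right) \left(-72\right) = - 91 \left(- \frac{1456}{29} + \frac{768 i}{29}\right) \left(-72\right) = \left(\frac{132496}{29} - \frac{69888 i}{29}\right) \left(-72\right) = - \frac{9539712}{29} + \frac{5031936 i}{29}$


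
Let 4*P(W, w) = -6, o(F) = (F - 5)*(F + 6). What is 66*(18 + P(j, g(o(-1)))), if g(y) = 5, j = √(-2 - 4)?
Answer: 1089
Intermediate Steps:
o(F) = (-5 + F)*(6 + F)
j = I*√6 (j = √(-6) = I*√6 ≈ 2.4495*I)
P(W, w) = -3/2 (P(W, w) = (¼)*(-6) = -3/2)
66*(18 + P(j, g(o(-1)))) = 66*(18 - 3/2) = 66*(33/2) = 1089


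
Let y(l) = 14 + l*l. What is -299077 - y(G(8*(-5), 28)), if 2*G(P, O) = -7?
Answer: -1196413/4 ≈ -2.9910e+5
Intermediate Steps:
G(P, O) = -7/2 (G(P, O) = (½)*(-7) = -7/2)
y(l) = 14 + l²
-299077 - y(G(8*(-5), 28)) = -299077 - (14 + (-7/2)²) = -299077 - (14 + 49/4) = -299077 - 1*105/4 = -299077 - 105/4 = -1196413/4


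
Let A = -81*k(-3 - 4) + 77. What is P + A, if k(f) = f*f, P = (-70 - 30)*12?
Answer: -5092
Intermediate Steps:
P = -1200 (P = -100*12 = -1200)
k(f) = f**2
A = -3892 (A = -81*(-3 - 4)**2 + 77 = -81*(-7)**2 + 77 = -81*49 + 77 = -3969 + 77 = -3892)
P + A = -1200 - 3892 = -5092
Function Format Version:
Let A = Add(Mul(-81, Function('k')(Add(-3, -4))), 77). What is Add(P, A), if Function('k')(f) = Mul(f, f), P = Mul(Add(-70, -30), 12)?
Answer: -5092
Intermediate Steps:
P = -1200 (P = Mul(-100, 12) = -1200)
Function('k')(f) = Pow(f, 2)
A = -3892 (A = Add(Mul(-81, Pow(Add(-3, -4), 2)), 77) = Add(Mul(-81, Pow(-7, 2)), 77) = Add(Mul(-81, 49), 77) = Add(-3969, 77) = -3892)
Add(P, A) = Add(-1200, -3892) = -5092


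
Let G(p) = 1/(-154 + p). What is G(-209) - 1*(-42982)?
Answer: 15602465/363 ≈ 42982.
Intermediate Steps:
G(-209) - 1*(-42982) = 1/(-154 - 209) - 1*(-42982) = 1/(-363) + 42982 = -1/363 + 42982 = 15602465/363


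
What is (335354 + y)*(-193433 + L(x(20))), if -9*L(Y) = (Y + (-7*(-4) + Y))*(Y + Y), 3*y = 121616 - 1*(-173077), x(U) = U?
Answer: -756006176945/9 ≈ -8.4001e+10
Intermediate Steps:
y = 98231 (y = (121616 - 1*(-173077))/3 = (121616 + 173077)/3 = (⅓)*294693 = 98231)
L(Y) = -2*Y*(28 + 2*Y)/9 (L(Y) = -(Y + (-7*(-4) + Y))*(Y + Y)/9 = -(Y + (28 + Y))*2*Y/9 = -(28 + 2*Y)*2*Y/9 = -2*Y*(28 + 2*Y)/9)
(335354 + y)*(-193433 + L(x(20))) = (335354 + 98231)*(-193433 - 4/9*20*(14 + 20)) = 433585*(-193433 - 4/9*20*34) = 433585*(-193433 - 2720/9) = 433585*(-1743617/9) = -756006176945/9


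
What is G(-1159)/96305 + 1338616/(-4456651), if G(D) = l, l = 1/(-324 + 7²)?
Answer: -35451743273651/118029388002625 ≈ -0.30036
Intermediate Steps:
l = -1/275 (l = 1/(-324 + 49) = 1/(-275) = -1/275 ≈ -0.0036364)
G(D) = -1/275
G(-1159)/96305 + 1338616/(-4456651) = -1/275/96305 + 1338616/(-4456651) = -1/275*1/96305 + 1338616*(-1/4456651) = -1/26483875 - 1338616/4456651 = -35451743273651/118029388002625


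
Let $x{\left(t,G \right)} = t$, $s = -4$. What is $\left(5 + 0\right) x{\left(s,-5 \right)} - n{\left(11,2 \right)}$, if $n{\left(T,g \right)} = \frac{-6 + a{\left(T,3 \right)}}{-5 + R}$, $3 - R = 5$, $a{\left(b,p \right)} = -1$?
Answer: $-21$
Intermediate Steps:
$R = -2$ ($R = 3 - 5 = -2$)
$n{\left(T,g \right)} = 1$ ($n{\left(T,g \right)} = \frac{-6 - 1}{-5 - 2} = - \frac{7}{-7} = \left(-7\right) \left(- \frac{1}{7}\right) = 1$)
$\left(5 + 0\right) x{\left(s,-5 \right)} - n{\left(11,2 \right)} = \left(5 + 0\right) \left(-4\right) - 1 = 5 \left(-4\right) - 1 = -20 - 1 = -21$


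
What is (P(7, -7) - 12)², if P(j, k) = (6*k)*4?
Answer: 32400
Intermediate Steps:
P(j, k) = 24*k
(P(7, -7) - 12)² = (24*(-7) - 12)² = (-168 - 12)² = (-180)² = 32400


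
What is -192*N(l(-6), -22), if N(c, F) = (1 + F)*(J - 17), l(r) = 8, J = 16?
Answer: -4032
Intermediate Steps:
N(c, F) = -1 - F (N(c, F) = (1 + F)*(16 - 17) = (1 + F)*(-1) = -1 - F)
-192*N(l(-6), -22) = -192*(-1 - 1*(-22)) = -192*(-1 + 22) = -192*21 = -4032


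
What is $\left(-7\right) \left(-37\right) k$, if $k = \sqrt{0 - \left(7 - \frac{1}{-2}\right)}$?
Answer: $\frac{259 i \sqrt{30}}{2} \approx 709.3 i$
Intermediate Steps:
$k = \frac{i \sqrt{30}}{2}$ ($k = \sqrt{0 - \frac{15}{2}} = \sqrt{- \frac{15}{2}} = \frac{i \sqrt{30}}{2} \approx 2.7386 i$)
$\left(-7\right) \left(-37\right) k = \left(-7\right) \left(-37\right) \frac{i \sqrt{30}}{2} = 259 \frac{i \sqrt{30}}{2} = \frac{259 i \sqrt{30}}{2}$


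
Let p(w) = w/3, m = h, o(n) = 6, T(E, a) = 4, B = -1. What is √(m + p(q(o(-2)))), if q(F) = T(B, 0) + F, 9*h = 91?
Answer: 11/3 ≈ 3.6667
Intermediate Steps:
h = 91/9 (h = (⅑)*91 = 91/9 ≈ 10.111)
q(F) = 4 + F
m = 91/9 ≈ 10.111
p(w) = w/3 (p(w) = w*(⅓) = w/3)
√(m + p(q(o(-2)))) = √(91/9 + (4 + 6)/3) = √(91/9 + (⅓)*10) = √(91/9 + 10/3) = √(121/9) = 11/3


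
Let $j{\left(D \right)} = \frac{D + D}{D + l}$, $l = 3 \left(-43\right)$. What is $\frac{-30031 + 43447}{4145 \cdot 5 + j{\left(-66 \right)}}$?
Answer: $\frac{872040}{1347169} \approx 0.64731$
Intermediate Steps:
$l = -129$
$j{\left(D \right)} = \frac{2 D}{-129 + D}$ ($j{\left(D \right)} = \frac{D + D}{D - 129} = \frac{2 D}{-129 + D}$)
$\frac{-30031 + 43447}{4145 \cdot 5 + j{\left(-66 \right)}} = \frac{-30031 + 43447}{4145 \cdot 5 + 2 \left(-66\right) \frac{1}{-129 - 66}} = \frac{13416}{20725 + 2 \left(-66\right) \frac{1}{-195}} = \frac{13416}{20725 + 2 \left(-66\right) \left(- \frac{1}{195}\right)} = \frac{13416}{20725 + \frac{44}{65}} = \frac{13416}{\frac{1347169}{65}} = 13416 \cdot \frac{65}{1347169} = \frac{872040}{1347169}$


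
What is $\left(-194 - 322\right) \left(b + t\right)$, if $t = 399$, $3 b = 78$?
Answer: $-219300$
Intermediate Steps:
$b = 26$ ($b = \frac{1}{3} \cdot 78 = 26$)
$\left(-194 - 322\right) \left(b + t\right) = \left(-194 - 322\right) \left(26 + 399\right) = \left(-516\right) 425 = -219300$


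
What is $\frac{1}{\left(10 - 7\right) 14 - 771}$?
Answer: $- \frac{1}{729} \approx -0.0013717$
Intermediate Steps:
$\frac{1}{\left(10 - 7\right) 14 - 771} = \frac{1}{3 \cdot 14 - 771} = \frac{1}{42 - 771} = \frac{1}{-729} = - \frac{1}{729}$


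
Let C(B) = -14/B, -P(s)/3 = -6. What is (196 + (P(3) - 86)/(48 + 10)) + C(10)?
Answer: 28047/145 ≈ 193.43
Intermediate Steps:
P(s) = 18 (P(s) = -3*(-6) = 18)
(196 + (P(3) - 86)/(48 + 10)) + C(10) = (196 + (18 - 86)/(48 + 10)) - 14/10 = (196 - 68/58) - 14*⅒ = (196 - 68*1/58) - 7/5 = (196 - 34/29) - 7/5 = 5650/29 - 7/5 = 28047/145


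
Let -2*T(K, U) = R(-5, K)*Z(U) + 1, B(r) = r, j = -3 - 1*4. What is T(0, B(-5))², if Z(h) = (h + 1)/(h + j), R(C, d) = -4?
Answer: 1/36 ≈ 0.027778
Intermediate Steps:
j = -7 (j = -3 - 4 = -7)
Z(h) = (1 + h)/(-7 + h) (Z(h) = (h + 1)/(h - 7) = (1 + h)/(-7 + h))
T(K, U) = -½ + 2*(1 + U)/(-7 + U) (T(K, U) = -(-4*(1 + U)/(-7 + U) + 1)/2 = -(1 - 4*(1 + U)/(-7 + U))/2 = -½ + 2*(1 + U)/(-7 + U))
T(0, B(-5))² = ((11 + 3*(-5))/(2*(-7 - 5)))² = ((½)*(11 - 15)/(-12))² = ((½)*(-1/12)*(-4))² = (⅙)² = 1/36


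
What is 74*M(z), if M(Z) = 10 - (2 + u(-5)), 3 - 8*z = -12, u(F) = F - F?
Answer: 592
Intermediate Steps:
u(F) = 0
z = 15/8 (z = 3/8 - ⅛*(-12) = 3/8 + 3/2 = 15/8 ≈ 1.8750)
M(Z) = 8 (M(Z) = 10 - (2 + 0) = 10 - 1*2 = 10 - 2 = 8)
74*M(z) = 74*8 = 592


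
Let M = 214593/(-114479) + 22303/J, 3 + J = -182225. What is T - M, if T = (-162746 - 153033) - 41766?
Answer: -7458804417776199/20861279212 ≈ -3.5754e+5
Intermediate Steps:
J = -182228 (J = -3 - 182225 = -182228)
T = -357545 (T = -315779 - 41766 = -357545)
M = -41658078341/20861279212 (M = 214593/(-114479) + 22303/(-182228) = 214593*(-1/114479) + 22303*(-1/182228) = -214593/114479 - 22303/182228 = -41658078341/20861279212 ≈ -1.9969)
T - M = -357545 - 1*(-41658078341/20861279212) = -357545 + 41658078341/20861279212 = -7458804417776199/20861279212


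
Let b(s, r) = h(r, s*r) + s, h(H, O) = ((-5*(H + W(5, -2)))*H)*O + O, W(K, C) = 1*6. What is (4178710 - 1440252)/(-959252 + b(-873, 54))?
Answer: 2738458/762693133 ≈ 0.0035905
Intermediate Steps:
W(K, C) = 6
h(H, O) = O + H*O*(-30 - 5*H) (h(H, O) = ((-5*(H + 6))*H)*O + O = ((-5*(6 + H))*H)*O + O = ((-30 - 5*H)*H)*O + O = (H*(-30 - 5*H))*O + O = H*O*(-30 - 5*H) + O = O + H*O*(-30 - 5*H))
b(s, r) = s + r*s*(1 - 30*r - 5*r²) (b(s, r) = (s*r)*(1 - 30*r - 5*r²) + s = (r*s)*(1 - 30*r - 5*r²) + s = r*s*(1 - 30*r - 5*r²) + s = s + r*s*(1 - 30*r - 5*r²))
(4178710 - 1440252)/(-959252 + b(-873, 54)) = (4178710 - 1440252)/(-959252 - 873*(1 - 1*54*(-1 + 5*54² + 30*54))) = 2738458/(-959252 - 873*(1 - 1*54*(-1 + 5*2916 + 1620))) = 2738458/(-959252 - 873*(1 - 1*54*(-1 + 14580 + 1620))) = 2738458/(-959252 - 873*(1 - 1*54*16199)) = 2738458/(-959252 - 873*(1 - 874746)) = 2738458/(-959252 - 873*(-874745)) = 2738458/(-959252 + 763652385) = 2738458/762693133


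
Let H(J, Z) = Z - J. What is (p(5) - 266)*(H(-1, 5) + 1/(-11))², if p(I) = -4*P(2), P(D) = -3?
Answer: -1073150/121 ≈ -8869.0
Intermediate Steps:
p(I) = 12 (p(I) = -4*(-3) = 12)
(p(5) - 266)*(H(-1, 5) + 1/(-11))² = (12 - 266)*((5 - 1*(-1)) + 1/(-11))² = -254*((5 + 1) - 1/11)² = -254*(6 - 1/11)² = -254*(65/11)² = -254*4225/121 = -1073150/121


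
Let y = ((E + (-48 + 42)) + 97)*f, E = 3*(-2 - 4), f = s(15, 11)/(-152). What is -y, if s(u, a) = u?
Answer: 1095/152 ≈ 7.2039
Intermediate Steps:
f = -15/152 (f = 15/(-152) = 15*(-1/152) = -15/152 ≈ -0.098684)
E = -18 (E = 3*(-6) = -18)
y = -1095/152 (y = ((-18 + (-48 + 42)) + 97)*(-15/152) = ((-18 - 6) + 97)*(-15/152) = (-24 + 97)*(-15/152) = 73*(-15/152) = -1095/152 ≈ -7.2039)
-y = -1*(-1095/152) = 1095/152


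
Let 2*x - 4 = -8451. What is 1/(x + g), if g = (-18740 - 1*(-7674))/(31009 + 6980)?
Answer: -75978/320915215 ≈ -0.00023675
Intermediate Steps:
g = -11066/37989 (g = (-18740 + 7674)/37989 = -11066*1/37989 = -11066/37989 ≈ -0.29130)
x = -8447/2 (x = 2 + (½)*(-8451) = 2 - 8451/2 = -8447/2 ≈ -4223.5)
1/(x + g) = 1/(-8447/2 - 11066/37989) = 1/(-320915215/75978) = -75978/320915215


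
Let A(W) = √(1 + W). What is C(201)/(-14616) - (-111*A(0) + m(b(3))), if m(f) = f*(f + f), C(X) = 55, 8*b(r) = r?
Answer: 6472841/58464 ≈ 110.71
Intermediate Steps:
b(r) = r/8
m(f) = 2*f² (m(f) = f*(2*f) = 2*f²)
C(201)/(-14616) - (-111*A(0) + m(b(3))) = 55/(-14616) - (-111*√(1 + 0) + 2*((⅛)*3)²) = 55*(-1/14616) - (-111*√1 + 2*(3/8)²) = -55/14616 - (-111*1 + 2*(9/64)) = -55/14616 - (-111 + 9/32) = -55/14616 - 1*(-3543/32) = -55/14616 + 3543/32 = 6472841/58464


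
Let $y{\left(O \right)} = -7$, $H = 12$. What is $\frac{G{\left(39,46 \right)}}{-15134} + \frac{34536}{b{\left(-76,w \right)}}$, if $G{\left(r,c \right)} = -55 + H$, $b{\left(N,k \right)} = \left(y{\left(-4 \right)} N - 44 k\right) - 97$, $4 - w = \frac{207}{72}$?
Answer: $\frac{348456267}{3889438} \approx 89.59$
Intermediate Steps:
$w = \frac{9}{8}$ ($w = 4 - \frac{207}{72} = 4 - 207 \cdot \frac{1}{72} = 4 - \frac{23}{8} = \frac{9}{8} \approx 1.125$)
$b{\left(N,k \right)} = -97 - 44 k - 7 N$ ($b{\left(N,k \right)} = \left(- 7 N - 44 k\right) - 97 = \left(- 44 k - 7 N\right) - 97 = -97 - 44 k - 7 N$)
$G{\left(r,c \right)} = -43$ ($G{\left(r,c \right)} = -55 + 12 = -43$)
$\frac{G{\left(39,46 \right)}}{-15134} + \frac{34536}{b{\left(-76,w \right)}} = - \frac{43}{-15134} + \frac{34536}{-97 - \frac{99}{2} - -532} = \left(-43\right) \left(- \frac{1}{15134}\right) + \frac{34536}{-97 - \frac{99}{2} + 532} = \frac{43}{15134} + \frac{34536}{\frac{771}{2}} = \frac{43}{15134} + 34536 \cdot \frac{2}{771} = \frac{43}{15134} + \frac{23024}{257} = \frac{348456267}{3889438}$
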